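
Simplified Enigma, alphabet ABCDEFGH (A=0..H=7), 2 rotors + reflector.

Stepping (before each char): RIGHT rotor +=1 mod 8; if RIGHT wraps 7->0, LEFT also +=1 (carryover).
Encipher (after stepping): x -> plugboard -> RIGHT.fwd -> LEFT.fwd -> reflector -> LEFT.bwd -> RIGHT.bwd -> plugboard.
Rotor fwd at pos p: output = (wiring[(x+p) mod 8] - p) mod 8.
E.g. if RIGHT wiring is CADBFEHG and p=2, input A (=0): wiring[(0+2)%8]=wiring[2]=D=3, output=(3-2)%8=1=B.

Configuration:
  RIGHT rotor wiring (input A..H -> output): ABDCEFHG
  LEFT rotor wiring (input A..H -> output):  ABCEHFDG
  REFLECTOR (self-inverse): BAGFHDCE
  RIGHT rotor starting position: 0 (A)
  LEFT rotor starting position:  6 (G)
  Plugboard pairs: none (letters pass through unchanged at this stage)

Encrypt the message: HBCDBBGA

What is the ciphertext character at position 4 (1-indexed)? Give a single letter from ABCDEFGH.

Char 1 ('H'): step: R->1, L=6; H->plug->H->R->H->L->H->refl->E->L'->E->R'->E->plug->E
Char 2 ('B'): step: R->2, L=6; B->plug->B->R->A->L->F->refl->D->L'->D->R'->D->plug->D
Char 3 ('C'): step: R->3, L=6; C->plug->C->R->C->L->C->refl->G->L'->F->R'->F->plug->F
Char 4 ('D'): step: R->4, L=6; D->plug->D->R->C->L->C->refl->G->L'->F->R'->F->plug->F

F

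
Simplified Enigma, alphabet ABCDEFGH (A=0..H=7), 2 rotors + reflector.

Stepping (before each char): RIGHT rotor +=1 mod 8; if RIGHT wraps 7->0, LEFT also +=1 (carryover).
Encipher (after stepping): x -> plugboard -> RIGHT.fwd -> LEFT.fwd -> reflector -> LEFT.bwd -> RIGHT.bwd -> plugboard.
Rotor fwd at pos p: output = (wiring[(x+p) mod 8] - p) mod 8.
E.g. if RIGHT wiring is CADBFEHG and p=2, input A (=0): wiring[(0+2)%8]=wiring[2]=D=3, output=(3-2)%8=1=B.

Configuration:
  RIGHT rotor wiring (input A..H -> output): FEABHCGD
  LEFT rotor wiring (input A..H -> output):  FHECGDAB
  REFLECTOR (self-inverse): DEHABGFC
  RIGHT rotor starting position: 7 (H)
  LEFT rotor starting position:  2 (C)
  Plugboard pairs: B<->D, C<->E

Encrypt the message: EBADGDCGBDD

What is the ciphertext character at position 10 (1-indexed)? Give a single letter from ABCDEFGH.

Char 1 ('E'): step: R->0, L->3 (L advanced); E->plug->C->R->A->L->H->refl->C->L'->F->R'->A->plug->A
Char 2 ('B'): step: R->1, L=3; B->plug->D->R->G->L->E->refl->B->L'->H->R'->B->plug->D
Char 3 ('A'): step: R->2, L=3; A->plug->A->R->G->L->E->refl->B->L'->H->R'->B->plug->D
Char 4 ('D'): step: R->3, L=3; D->plug->B->R->E->L->G->refl->F->L'->D->R'->D->plug->B
Char 5 ('G'): step: R->4, L=3; G->plug->G->R->E->L->G->refl->F->L'->D->R'->A->plug->A
Char 6 ('D'): step: R->5, L=3; D->plug->B->R->B->L->D->refl->A->L'->C->R'->H->plug->H
Char 7 ('C'): step: R->6, L=3; C->plug->E->R->C->L->A->refl->D->L'->B->R'->G->plug->G
Char 8 ('G'): step: R->7, L=3; G->plug->G->R->D->L->F->refl->G->L'->E->R'->A->plug->A
Char 9 ('B'): step: R->0, L->4 (L advanced); B->plug->D->R->B->L->H->refl->C->L'->A->R'->C->plug->E
Char 10 ('D'): step: R->1, L=4; D->plug->B->R->H->L->G->refl->F->L'->D->R'->A->plug->A

A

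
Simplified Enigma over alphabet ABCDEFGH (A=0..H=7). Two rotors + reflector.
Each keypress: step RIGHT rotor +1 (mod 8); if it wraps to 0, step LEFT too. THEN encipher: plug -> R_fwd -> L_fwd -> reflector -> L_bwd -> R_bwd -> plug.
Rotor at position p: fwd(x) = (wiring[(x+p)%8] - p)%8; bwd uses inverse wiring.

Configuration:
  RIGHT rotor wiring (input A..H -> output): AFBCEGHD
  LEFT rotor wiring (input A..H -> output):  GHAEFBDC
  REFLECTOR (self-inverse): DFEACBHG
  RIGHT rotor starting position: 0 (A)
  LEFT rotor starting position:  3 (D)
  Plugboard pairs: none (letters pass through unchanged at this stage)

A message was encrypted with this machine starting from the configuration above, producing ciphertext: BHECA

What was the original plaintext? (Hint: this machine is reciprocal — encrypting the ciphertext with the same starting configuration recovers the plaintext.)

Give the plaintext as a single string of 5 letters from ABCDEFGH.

Answer: HEAGC

Derivation:
Char 1 ('B'): step: R->1, L=3; B->plug->B->R->A->L->B->refl->F->L'->H->R'->H->plug->H
Char 2 ('H'): step: R->2, L=3; H->plug->H->R->D->L->A->refl->D->L'->F->R'->E->plug->E
Char 3 ('E'): step: R->3, L=3; E->plug->E->R->A->L->B->refl->F->L'->H->R'->A->plug->A
Char 4 ('C'): step: R->4, L=3; C->plug->C->R->D->L->A->refl->D->L'->F->R'->G->plug->G
Char 5 ('A'): step: R->5, L=3; A->plug->A->R->B->L->C->refl->E->L'->G->R'->C->plug->C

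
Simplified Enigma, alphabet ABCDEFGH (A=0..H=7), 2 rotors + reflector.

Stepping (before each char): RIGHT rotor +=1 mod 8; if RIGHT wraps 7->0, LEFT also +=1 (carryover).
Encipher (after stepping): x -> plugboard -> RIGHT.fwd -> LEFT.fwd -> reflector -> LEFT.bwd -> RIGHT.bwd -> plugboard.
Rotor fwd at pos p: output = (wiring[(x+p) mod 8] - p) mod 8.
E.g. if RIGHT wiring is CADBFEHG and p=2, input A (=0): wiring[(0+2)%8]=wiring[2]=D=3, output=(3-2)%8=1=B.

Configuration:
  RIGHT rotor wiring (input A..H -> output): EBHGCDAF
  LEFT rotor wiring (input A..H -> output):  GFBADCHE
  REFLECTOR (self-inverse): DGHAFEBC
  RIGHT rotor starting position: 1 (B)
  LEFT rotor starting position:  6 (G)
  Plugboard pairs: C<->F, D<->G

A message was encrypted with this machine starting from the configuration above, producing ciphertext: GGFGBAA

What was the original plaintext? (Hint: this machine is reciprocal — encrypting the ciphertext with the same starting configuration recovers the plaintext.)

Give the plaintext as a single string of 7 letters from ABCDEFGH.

Char 1 ('G'): step: R->2, L=6; G->plug->D->R->B->L->G->refl->B->L'->A->R'->C->plug->F
Char 2 ('G'): step: R->3, L=6; G->plug->D->R->F->L->C->refl->H->L'->D->R'->A->plug->A
Char 3 ('F'): step: R->4, L=6; F->plug->C->R->E->L->D->refl->A->L'->C->R'->H->plug->H
Char 4 ('G'): step: R->5, L=6; G->plug->D->R->H->L->E->refl->F->L'->G->R'->A->plug->A
Char 5 ('B'): step: R->6, L=6; B->plug->B->R->H->L->E->refl->F->L'->G->R'->C->plug->F
Char 6 ('A'): step: R->7, L=6; A->plug->A->R->G->L->F->refl->E->L'->H->R'->E->plug->E
Char 7 ('A'): step: R->0, L->7 (L advanced); A->plug->A->R->E->L->B->refl->G->L'->C->R'->E->plug->E

Answer: FAHAFEE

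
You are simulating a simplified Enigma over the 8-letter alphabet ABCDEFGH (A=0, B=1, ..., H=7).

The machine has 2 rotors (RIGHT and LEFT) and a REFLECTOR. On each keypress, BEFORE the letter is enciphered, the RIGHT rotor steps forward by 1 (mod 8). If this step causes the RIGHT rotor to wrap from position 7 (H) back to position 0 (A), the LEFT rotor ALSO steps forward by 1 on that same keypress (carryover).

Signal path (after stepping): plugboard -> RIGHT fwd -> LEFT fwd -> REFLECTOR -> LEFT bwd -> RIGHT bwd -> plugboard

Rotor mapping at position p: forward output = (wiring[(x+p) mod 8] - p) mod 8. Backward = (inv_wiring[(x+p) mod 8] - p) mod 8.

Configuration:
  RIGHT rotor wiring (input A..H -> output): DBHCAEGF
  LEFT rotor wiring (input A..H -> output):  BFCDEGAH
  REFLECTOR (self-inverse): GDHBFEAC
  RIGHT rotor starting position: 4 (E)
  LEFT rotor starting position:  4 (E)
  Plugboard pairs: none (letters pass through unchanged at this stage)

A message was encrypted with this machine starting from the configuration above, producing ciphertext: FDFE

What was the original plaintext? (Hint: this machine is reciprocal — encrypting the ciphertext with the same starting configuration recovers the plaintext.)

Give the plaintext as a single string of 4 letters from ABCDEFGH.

Answer: ECHB

Derivation:
Char 1 ('F'): step: R->5, L=4; F->plug->F->R->C->L->E->refl->F->L'->E->R'->E->plug->E
Char 2 ('D'): step: R->6, L=4; D->plug->D->R->D->L->D->refl->B->L'->F->R'->C->plug->C
Char 3 ('F'): step: R->7, L=4; F->plug->F->R->B->L->C->refl->H->L'->H->R'->H->plug->H
Char 4 ('E'): step: R->0, L->5 (L advanced); E->plug->E->R->A->L->B->refl->D->L'->B->R'->B->plug->B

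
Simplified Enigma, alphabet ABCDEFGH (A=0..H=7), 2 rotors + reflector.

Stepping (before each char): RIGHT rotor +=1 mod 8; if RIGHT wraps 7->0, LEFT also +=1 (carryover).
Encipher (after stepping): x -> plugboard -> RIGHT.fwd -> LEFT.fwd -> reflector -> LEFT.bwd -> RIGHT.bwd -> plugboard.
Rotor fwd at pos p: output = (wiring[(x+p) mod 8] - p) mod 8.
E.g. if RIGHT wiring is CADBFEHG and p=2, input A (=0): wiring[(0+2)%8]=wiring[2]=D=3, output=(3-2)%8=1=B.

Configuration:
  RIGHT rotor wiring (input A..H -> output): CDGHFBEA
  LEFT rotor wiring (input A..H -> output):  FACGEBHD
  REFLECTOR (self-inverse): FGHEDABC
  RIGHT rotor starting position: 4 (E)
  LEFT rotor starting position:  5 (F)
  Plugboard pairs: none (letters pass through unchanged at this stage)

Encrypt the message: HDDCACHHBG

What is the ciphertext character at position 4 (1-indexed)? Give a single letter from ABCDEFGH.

Char 1 ('H'): step: R->5, L=5; H->plug->H->R->A->L->E->refl->D->L'->E->R'->A->plug->A
Char 2 ('D'): step: R->6, L=5; D->plug->D->R->F->L->F->refl->A->L'->D->R'->H->plug->H
Char 3 ('D'): step: R->7, L=5; D->plug->D->R->H->L->H->refl->C->L'->B->R'->A->plug->A
Char 4 ('C'): step: R->0, L->6 (L advanced); C->plug->C->R->G->L->G->refl->B->L'->A->R'->H->plug->H

H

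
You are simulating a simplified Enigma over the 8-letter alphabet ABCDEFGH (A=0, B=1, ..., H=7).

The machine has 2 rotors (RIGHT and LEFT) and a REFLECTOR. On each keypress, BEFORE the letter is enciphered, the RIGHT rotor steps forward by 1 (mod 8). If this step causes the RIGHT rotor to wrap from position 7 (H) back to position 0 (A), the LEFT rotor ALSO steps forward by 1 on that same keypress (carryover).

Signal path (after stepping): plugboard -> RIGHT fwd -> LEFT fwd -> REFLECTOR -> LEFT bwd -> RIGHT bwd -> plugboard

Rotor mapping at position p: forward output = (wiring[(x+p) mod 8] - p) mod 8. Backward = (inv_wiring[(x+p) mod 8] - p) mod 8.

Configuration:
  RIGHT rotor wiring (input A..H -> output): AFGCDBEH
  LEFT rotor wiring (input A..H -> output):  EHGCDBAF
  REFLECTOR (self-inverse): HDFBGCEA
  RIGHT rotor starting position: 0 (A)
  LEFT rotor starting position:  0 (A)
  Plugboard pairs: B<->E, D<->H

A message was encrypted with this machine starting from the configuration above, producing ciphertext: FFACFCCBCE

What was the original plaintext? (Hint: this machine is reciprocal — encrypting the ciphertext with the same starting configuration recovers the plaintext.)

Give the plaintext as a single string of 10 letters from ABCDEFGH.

Answer: DADGDBEFFG

Derivation:
Char 1 ('F'): step: R->1, L=0; F->plug->F->R->D->L->C->refl->F->L'->H->R'->H->plug->D
Char 2 ('F'): step: R->2, L=0; F->plug->F->R->F->L->B->refl->D->L'->E->R'->A->plug->A
Char 3 ('A'): step: R->3, L=0; A->plug->A->R->H->L->F->refl->C->L'->D->R'->H->plug->D
Char 4 ('C'): step: R->4, L=0; C->plug->C->R->A->L->E->refl->G->L'->C->R'->G->plug->G
Char 5 ('F'): step: R->5, L=0; F->plug->F->R->B->L->H->refl->A->L'->G->R'->H->plug->D
Char 6 ('C'): step: R->6, L=0; C->plug->C->R->C->L->G->refl->E->L'->A->R'->E->plug->B
Char 7 ('C'): step: R->7, L=0; C->plug->C->R->G->L->A->refl->H->L'->B->R'->B->plug->E
Char 8 ('B'): step: R->0, L->1 (L advanced); B->plug->E->R->D->L->C->refl->F->L'->B->R'->F->plug->F
Char 9 ('C'): step: R->1, L=1; C->plug->C->R->B->L->F->refl->C->L'->D->R'->F->plug->F
Char 10 ('E'): step: R->2, L=1; E->plug->B->R->A->L->G->refl->E->L'->G->R'->G->plug->G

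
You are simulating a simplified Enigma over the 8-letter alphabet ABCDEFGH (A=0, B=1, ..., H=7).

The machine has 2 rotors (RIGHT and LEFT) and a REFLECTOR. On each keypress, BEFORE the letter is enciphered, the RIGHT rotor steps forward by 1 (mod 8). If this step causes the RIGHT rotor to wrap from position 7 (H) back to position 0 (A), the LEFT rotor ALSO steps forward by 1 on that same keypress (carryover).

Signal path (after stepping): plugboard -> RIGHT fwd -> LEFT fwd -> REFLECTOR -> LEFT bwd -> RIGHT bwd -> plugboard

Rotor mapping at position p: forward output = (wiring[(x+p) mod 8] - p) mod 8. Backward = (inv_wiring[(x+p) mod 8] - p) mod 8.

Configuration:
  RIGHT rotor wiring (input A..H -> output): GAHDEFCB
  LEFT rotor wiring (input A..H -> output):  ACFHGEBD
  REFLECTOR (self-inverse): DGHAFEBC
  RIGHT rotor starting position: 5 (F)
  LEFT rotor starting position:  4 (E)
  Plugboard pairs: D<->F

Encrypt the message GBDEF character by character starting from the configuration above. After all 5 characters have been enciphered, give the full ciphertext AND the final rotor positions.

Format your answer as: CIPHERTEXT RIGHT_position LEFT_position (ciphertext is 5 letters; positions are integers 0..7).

Char 1 ('G'): step: R->6, L=4; G->plug->G->R->G->L->B->refl->G->L'->F->R'->F->plug->D
Char 2 ('B'): step: R->7, L=4; B->plug->B->R->H->L->D->refl->A->L'->B->R'->C->plug->C
Char 3 ('D'): step: R->0, L->5 (L advanced); D->plug->F->R->F->L->A->refl->D->L'->D->R'->D->plug->F
Char 4 ('E'): step: R->1, L=5; E->plug->E->R->E->L->F->refl->E->L'->B->R'->F->plug->D
Char 5 ('F'): step: R->2, L=5; F->plug->D->R->D->L->D->refl->A->L'->F->R'->A->plug->A
Final: ciphertext=DCFDA, RIGHT=2, LEFT=5

Answer: DCFDA 2 5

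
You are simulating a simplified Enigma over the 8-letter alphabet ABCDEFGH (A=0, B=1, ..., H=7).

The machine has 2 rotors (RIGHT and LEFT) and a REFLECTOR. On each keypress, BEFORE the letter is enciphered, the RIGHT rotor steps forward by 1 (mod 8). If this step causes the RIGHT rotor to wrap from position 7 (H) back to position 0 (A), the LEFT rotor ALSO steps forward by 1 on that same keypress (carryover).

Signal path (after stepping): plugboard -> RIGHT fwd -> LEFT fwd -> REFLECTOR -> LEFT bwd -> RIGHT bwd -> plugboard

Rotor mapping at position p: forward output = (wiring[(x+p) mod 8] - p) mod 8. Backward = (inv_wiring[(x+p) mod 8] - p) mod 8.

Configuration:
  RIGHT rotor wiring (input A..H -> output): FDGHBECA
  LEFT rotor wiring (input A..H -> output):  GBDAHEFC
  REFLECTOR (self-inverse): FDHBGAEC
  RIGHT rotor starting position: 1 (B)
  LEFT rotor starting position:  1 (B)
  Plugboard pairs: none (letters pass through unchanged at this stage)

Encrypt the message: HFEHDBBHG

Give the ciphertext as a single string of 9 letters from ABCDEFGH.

Answer: DCGEGCDDC

Derivation:
Char 1 ('H'): step: R->2, L=1; H->plug->H->R->B->L->C->refl->H->L'->C->R'->D->plug->D
Char 2 ('F'): step: R->3, L=1; F->plug->F->R->C->L->H->refl->C->L'->B->R'->C->plug->C
Char 3 ('E'): step: R->4, L=1; E->plug->E->R->B->L->C->refl->H->L'->C->R'->G->plug->G
Char 4 ('H'): step: R->5, L=1; H->plug->H->R->E->L->D->refl->B->L'->G->R'->E->plug->E
Char 5 ('D'): step: R->6, L=1; D->plug->D->R->F->L->E->refl->G->L'->D->R'->G->plug->G
Char 6 ('B'): step: R->7, L=1; B->plug->B->R->G->L->B->refl->D->L'->E->R'->C->plug->C
Char 7 ('B'): step: R->0, L->2 (L advanced); B->plug->B->R->D->L->C->refl->H->L'->H->R'->D->plug->D
Char 8 ('H'): step: R->1, L=2; H->plug->H->R->E->L->D->refl->B->L'->A->R'->D->plug->D
Char 9 ('G'): step: R->2, L=2; G->plug->G->R->D->L->C->refl->H->L'->H->R'->C->plug->C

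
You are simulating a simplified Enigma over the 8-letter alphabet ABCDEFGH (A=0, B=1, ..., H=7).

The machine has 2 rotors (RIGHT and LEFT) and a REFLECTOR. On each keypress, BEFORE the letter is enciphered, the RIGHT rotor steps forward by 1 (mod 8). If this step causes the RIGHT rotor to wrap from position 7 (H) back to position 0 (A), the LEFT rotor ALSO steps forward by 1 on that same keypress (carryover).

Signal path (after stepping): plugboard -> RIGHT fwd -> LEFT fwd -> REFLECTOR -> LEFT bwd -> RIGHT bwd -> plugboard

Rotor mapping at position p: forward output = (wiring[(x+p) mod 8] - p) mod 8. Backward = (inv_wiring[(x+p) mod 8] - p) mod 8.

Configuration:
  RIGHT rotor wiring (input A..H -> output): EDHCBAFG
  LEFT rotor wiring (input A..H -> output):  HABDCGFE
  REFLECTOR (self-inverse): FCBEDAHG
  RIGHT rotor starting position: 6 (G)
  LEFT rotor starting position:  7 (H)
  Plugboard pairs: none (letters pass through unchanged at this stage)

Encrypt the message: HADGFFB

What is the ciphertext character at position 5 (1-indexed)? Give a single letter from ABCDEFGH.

Char 1 ('H'): step: R->7, L=7; H->plug->H->R->G->L->H->refl->G->L'->H->R'->A->plug->A
Char 2 ('A'): step: R->0, L->0 (L advanced); A->plug->A->R->E->L->C->refl->B->L'->C->R'->D->plug->D
Char 3 ('D'): step: R->1, L=0; D->plug->D->R->A->L->H->refl->G->L'->F->R'->G->plug->G
Char 4 ('G'): step: R->2, L=0; G->plug->G->R->C->L->B->refl->C->L'->E->R'->F->plug->F
Char 5 ('F'): step: R->3, L=0; F->plug->F->R->B->L->A->refl->F->L'->G->R'->B->plug->B

B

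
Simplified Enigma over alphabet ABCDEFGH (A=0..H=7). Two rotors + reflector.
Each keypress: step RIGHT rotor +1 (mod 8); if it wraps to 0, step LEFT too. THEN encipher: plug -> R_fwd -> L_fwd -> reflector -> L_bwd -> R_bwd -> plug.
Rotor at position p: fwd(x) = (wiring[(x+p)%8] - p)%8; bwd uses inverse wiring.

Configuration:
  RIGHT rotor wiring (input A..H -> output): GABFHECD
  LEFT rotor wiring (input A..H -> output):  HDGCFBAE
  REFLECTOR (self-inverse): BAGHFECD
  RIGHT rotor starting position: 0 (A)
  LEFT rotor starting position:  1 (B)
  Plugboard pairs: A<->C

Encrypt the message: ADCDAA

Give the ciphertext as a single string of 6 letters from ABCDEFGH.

Char 1 ('A'): step: R->1, L=1; A->plug->C->R->E->L->A->refl->B->L'->C->R'->G->plug->G
Char 2 ('D'): step: R->2, L=1; D->plug->D->R->C->L->B->refl->A->L'->E->R'->G->plug->G
Char 3 ('C'): step: R->3, L=1; C->plug->A->R->C->L->B->refl->A->L'->E->R'->B->plug->B
Char 4 ('D'): step: R->4, L=1; D->plug->D->R->H->L->G->refl->C->L'->A->R'->B->plug->B
Char 5 ('A'): step: R->5, L=1; A->plug->C->R->G->L->D->refl->H->L'->F->R'->B->plug->B
Char 6 ('A'): step: R->6, L=1; A->plug->C->R->A->L->C->refl->G->L'->H->R'->F->plug->F

Answer: GGBBBF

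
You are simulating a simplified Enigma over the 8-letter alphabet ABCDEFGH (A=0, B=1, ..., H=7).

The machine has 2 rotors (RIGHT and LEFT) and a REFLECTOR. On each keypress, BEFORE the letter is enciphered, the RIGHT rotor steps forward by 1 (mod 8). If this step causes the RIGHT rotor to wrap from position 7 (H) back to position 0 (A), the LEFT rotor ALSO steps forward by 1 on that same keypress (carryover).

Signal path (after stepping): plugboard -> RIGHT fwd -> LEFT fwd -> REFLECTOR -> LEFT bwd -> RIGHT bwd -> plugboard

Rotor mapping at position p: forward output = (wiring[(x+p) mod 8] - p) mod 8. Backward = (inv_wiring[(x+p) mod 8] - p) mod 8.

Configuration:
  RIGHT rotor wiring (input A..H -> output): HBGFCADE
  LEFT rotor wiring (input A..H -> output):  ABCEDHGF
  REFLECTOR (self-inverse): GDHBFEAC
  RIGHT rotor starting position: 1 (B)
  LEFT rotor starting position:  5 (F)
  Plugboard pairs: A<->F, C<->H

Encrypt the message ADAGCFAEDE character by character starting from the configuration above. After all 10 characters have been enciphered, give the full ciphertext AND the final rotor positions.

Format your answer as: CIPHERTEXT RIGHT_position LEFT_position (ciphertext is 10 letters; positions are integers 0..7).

Answer: CGBBACDGFF 3 6

Derivation:
Char 1 ('A'): step: R->2, L=5; A->plug->F->R->C->L->A->refl->G->L'->H->R'->H->plug->C
Char 2 ('D'): step: R->3, L=5; D->plug->D->R->A->L->C->refl->H->L'->G->R'->G->plug->G
Char 3 ('A'): step: R->4, L=5; A->plug->F->R->F->L->F->refl->E->L'->E->R'->B->plug->B
Char 4 ('G'): step: R->5, L=5; G->plug->G->R->A->L->C->refl->H->L'->G->R'->B->plug->B
Char 5 ('C'): step: R->6, L=5; C->plug->H->R->C->L->A->refl->G->L'->H->R'->F->plug->A
Char 6 ('F'): step: R->7, L=5; F->plug->A->R->F->L->F->refl->E->L'->E->R'->H->plug->C
Char 7 ('A'): step: R->0, L->6 (L advanced); A->plug->F->R->A->L->A->refl->G->L'->F->R'->D->plug->D
Char 8 ('E'): step: R->1, L=6; E->plug->E->R->H->L->B->refl->D->L'->D->R'->G->plug->G
Char 9 ('D'): step: R->2, L=6; D->plug->D->R->G->L->F->refl->E->L'->E->R'->A->plug->F
Char 10 ('E'): step: R->3, L=6; E->plug->E->R->B->L->H->refl->C->L'->C->R'->A->plug->F
Final: ciphertext=CGBBACDGFF, RIGHT=3, LEFT=6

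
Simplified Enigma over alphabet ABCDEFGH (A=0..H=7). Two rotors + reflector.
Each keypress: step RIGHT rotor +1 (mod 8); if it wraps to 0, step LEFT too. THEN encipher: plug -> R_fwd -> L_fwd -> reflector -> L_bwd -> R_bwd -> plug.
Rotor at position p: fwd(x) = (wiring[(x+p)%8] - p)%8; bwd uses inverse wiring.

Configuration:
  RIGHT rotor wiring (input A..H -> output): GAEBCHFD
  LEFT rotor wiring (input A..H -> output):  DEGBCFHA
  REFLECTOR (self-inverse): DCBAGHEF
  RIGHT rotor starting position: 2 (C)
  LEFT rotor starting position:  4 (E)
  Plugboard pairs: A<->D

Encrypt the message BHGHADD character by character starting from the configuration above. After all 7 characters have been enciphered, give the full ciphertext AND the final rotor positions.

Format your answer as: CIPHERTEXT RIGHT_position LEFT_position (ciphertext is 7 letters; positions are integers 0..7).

Char 1 ('B'): step: R->3, L=4; B->plug->B->R->H->L->F->refl->H->L'->E->R'->C->plug->C
Char 2 ('H'): step: R->4, L=4; H->plug->H->R->F->L->A->refl->D->L'->C->R'->E->plug->E
Char 3 ('G'): step: R->5, L=4; G->plug->G->R->E->L->H->refl->F->L'->H->R'->F->plug->F
Char 4 ('H'): step: R->6, L=4; H->plug->H->R->B->L->B->refl->C->L'->G->R'->E->plug->E
Char 5 ('A'): step: R->7, L=4; A->plug->D->R->F->L->A->refl->D->L'->C->R'->E->plug->E
Char 6 ('D'): step: R->0, L->5 (L advanced); D->plug->A->R->G->L->E->refl->G->L'->D->R'->H->plug->H
Char 7 ('D'): step: R->1, L=5; D->plug->A->R->H->L->F->refl->H->L'->E->R'->F->plug->F
Final: ciphertext=CEFEEHF, RIGHT=1, LEFT=5

Answer: CEFEEHF 1 5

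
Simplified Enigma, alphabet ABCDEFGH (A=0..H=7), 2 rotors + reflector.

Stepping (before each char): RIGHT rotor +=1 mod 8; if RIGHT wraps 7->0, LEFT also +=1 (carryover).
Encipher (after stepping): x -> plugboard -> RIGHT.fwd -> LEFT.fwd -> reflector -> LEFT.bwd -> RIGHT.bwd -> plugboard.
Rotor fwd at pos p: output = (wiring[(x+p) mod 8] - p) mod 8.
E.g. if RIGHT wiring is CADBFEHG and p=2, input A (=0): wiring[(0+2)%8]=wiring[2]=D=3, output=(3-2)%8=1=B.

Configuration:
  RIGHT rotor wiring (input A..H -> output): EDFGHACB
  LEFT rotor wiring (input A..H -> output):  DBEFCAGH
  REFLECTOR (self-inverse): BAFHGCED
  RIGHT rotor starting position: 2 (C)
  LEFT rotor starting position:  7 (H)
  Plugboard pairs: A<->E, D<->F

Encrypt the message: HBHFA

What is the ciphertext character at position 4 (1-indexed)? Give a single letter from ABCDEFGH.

Char 1 ('H'): step: R->3, L=7; H->plug->H->R->C->L->C->refl->F->L'->D->R'->A->plug->E
Char 2 ('B'): step: R->4, L=7; B->plug->B->R->E->L->G->refl->E->L'->B->R'->G->plug->G
Char 3 ('H'): step: R->5, L=7; H->plug->H->R->C->L->C->refl->F->L'->D->R'->A->plug->E
Char 4 ('F'): step: R->6, L=7; F->plug->D->R->F->L->D->refl->H->L'->H->R'->E->plug->A

A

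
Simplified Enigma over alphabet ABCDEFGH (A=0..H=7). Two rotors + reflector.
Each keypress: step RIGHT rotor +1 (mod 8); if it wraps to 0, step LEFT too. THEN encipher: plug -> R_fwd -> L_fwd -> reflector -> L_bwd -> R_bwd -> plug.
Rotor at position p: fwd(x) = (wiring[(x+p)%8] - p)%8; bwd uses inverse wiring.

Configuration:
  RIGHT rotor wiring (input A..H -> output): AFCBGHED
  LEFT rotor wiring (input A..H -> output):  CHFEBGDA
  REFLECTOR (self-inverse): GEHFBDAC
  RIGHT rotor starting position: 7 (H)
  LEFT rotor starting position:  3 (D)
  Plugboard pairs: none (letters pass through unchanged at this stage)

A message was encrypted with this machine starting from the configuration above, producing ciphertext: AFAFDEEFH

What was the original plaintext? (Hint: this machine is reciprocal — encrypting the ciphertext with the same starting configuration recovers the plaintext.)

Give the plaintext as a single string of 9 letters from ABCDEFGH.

Answer: BEDEEFDAC

Derivation:
Char 1 ('A'): step: R->0, L->4 (L advanced); A->plug->A->R->A->L->F->refl->D->L'->F->R'->B->plug->B
Char 2 ('F'): step: R->1, L=4; F->plug->F->R->D->L->E->refl->B->L'->G->R'->E->plug->E
Char 3 ('A'): step: R->2, L=4; A->plug->A->R->A->L->F->refl->D->L'->F->R'->D->plug->D
Char 4 ('F'): step: R->3, L=4; F->plug->F->R->F->L->D->refl->F->L'->A->R'->E->plug->E
Char 5 ('D'): step: R->4, L=4; D->plug->D->R->H->L->A->refl->G->L'->E->R'->E->plug->E
Char 6 ('E'): step: R->5, L=4; E->plug->E->R->A->L->F->refl->D->L'->F->R'->F->plug->F
Char 7 ('E'): step: R->6, L=4; E->plug->E->R->E->L->G->refl->A->L'->H->R'->D->plug->D
Char 8 ('F'): step: R->7, L=4; F->plug->F->R->H->L->A->refl->G->L'->E->R'->A->plug->A
Char 9 ('H'): step: R->0, L->5 (L advanced); H->plug->H->R->D->L->F->refl->D->L'->C->R'->C->plug->C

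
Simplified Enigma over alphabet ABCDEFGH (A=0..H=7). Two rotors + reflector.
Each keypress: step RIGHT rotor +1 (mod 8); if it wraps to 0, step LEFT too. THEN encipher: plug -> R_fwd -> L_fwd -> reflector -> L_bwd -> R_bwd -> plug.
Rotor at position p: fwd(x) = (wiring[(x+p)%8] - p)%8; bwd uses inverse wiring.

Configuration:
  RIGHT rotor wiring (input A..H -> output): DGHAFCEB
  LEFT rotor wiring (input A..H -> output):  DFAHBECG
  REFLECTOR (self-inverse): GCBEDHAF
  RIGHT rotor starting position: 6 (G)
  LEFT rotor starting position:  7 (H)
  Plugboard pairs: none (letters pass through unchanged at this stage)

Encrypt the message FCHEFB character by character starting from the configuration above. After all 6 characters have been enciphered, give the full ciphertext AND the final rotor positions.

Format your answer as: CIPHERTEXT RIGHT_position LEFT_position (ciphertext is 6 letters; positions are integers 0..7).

Answer: DFCFAH 4 0

Derivation:
Char 1 ('F'): step: R->7, L=7; F->plug->F->R->G->L->F->refl->H->L'->A->R'->D->plug->D
Char 2 ('C'): step: R->0, L->0 (L advanced); C->plug->C->R->H->L->G->refl->A->L'->C->R'->F->plug->F
Char 3 ('H'): step: R->1, L=0; H->plug->H->R->C->L->A->refl->G->L'->H->R'->C->plug->C
Char 4 ('E'): step: R->2, L=0; E->plug->E->R->C->L->A->refl->G->L'->H->R'->F->plug->F
Char 5 ('F'): step: R->3, L=0; F->plug->F->R->A->L->D->refl->E->L'->F->R'->A->plug->A
Char 6 ('B'): step: R->4, L=0; B->plug->B->R->G->L->C->refl->B->L'->E->R'->H->plug->H
Final: ciphertext=DFCFAH, RIGHT=4, LEFT=0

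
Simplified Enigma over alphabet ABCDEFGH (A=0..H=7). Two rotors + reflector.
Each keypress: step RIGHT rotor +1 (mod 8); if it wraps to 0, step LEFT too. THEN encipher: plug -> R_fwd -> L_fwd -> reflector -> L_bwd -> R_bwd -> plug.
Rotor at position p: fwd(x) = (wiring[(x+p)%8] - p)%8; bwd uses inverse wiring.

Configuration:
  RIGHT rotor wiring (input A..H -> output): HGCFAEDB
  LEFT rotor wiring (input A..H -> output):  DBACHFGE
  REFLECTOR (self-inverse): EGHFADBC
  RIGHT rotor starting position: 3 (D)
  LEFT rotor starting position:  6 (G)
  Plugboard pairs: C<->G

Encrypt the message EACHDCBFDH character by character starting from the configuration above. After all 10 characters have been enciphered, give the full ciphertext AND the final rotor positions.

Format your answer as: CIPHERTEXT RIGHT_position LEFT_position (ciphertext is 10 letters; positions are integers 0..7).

Char 1 ('E'): step: R->4, L=6; E->plug->E->R->D->L->D->refl->F->L'->C->R'->F->plug->F
Char 2 ('A'): step: R->5, L=6; A->plug->A->R->H->L->H->refl->C->L'->E->R'->C->plug->G
Char 3 ('C'): step: R->6, L=6; C->plug->G->R->C->L->F->refl->D->L'->D->R'->B->plug->B
Char 4 ('H'): step: R->7, L=6; H->plug->H->R->E->L->C->refl->H->L'->H->R'->C->plug->G
Char 5 ('D'): step: R->0, L->7 (L advanced); D->plug->D->R->F->L->A->refl->E->L'->B->R'->H->plug->H
Char 6 ('C'): step: R->1, L=7; C->plug->G->R->A->L->F->refl->D->L'->E->R'->C->plug->G
Char 7 ('B'): step: R->2, L=7; B->plug->B->R->D->L->B->refl->G->L'->G->R'->C->plug->G
Char 8 ('F'): step: R->3, L=7; F->plug->F->R->E->L->D->refl->F->L'->A->R'->D->plug->D
Char 9 ('D'): step: R->4, L=7; D->plug->D->R->F->L->A->refl->E->L'->B->R'->H->plug->H
Char 10 ('H'): step: R->5, L=7; H->plug->H->R->D->L->B->refl->G->L'->G->R'->B->plug->B
Final: ciphertext=FGBGHGGDHB, RIGHT=5, LEFT=7

Answer: FGBGHGGDHB 5 7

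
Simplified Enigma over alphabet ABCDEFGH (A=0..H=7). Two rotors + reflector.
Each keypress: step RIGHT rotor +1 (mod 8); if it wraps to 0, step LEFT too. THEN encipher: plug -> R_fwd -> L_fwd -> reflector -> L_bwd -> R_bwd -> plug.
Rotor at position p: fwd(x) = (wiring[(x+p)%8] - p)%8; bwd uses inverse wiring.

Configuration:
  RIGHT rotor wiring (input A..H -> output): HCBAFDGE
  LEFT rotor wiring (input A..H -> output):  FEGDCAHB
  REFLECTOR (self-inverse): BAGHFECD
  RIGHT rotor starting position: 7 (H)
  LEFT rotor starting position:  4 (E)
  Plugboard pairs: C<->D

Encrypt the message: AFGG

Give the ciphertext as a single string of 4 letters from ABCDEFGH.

Answer: BGDB

Derivation:
Char 1 ('A'): step: R->0, L->5 (L advanced); A->plug->A->R->H->L->F->refl->E->L'->C->R'->B->plug->B
Char 2 ('F'): step: R->1, L=5; F->plug->F->R->F->L->B->refl->A->L'->D->R'->G->plug->G
Char 3 ('G'): step: R->2, L=5; G->plug->G->R->F->L->B->refl->A->L'->D->R'->C->plug->D
Char 4 ('G'): step: R->3, L=5; G->plug->G->R->H->L->F->refl->E->L'->C->R'->B->plug->B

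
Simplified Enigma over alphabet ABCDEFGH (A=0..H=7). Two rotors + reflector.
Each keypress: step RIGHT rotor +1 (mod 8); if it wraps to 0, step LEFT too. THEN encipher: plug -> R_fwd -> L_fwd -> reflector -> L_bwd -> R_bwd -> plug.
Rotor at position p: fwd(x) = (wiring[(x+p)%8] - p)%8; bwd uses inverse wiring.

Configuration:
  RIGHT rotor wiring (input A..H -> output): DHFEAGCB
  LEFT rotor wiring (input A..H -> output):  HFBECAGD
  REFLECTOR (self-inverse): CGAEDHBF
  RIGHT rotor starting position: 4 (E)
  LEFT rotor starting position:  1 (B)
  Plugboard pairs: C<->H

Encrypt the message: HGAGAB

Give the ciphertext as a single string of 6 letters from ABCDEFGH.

Char 1 ('H'): step: R->5, L=1; H->plug->C->R->E->L->H->refl->F->L'->F->R'->B->plug->B
Char 2 ('G'): step: R->6, L=1; G->plug->G->R->C->L->D->refl->E->L'->A->R'->H->plug->C
Char 3 ('A'): step: R->7, L=1; A->plug->A->R->C->L->D->refl->E->L'->A->R'->C->plug->H
Char 4 ('G'): step: R->0, L->2 (L advanced); G->plug->G->R->C->L->A->refl->C->L'->B->R'->H->plug->C
Char 5 ('A'): step: R->1, L=2; A->plug->A->R->G->L->F->refl->H->L'->A->R'->G->plug->G
Char 6 ('B'): step: R->2, L=2; B->plug->B->R->C->L->A->refl->C->L'->B->R'->G->plug->G

Answer: BCHCGG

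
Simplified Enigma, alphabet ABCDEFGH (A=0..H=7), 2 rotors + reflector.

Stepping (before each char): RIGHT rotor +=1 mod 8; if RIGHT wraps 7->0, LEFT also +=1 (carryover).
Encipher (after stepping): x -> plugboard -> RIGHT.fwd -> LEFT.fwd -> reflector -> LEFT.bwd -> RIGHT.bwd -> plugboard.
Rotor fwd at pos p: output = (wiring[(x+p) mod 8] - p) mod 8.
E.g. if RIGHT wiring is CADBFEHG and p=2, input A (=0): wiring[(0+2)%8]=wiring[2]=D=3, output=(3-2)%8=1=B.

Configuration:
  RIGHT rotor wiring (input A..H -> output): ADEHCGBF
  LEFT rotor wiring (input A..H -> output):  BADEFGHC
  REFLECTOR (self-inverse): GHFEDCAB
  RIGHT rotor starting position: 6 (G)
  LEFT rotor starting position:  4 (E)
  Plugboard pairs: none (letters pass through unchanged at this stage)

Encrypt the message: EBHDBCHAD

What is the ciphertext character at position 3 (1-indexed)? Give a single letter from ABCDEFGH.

Char 1 ('E'): step: R->7, L=4; E->plug->E->R->A->L->B->refl->H->L'->G->R'->A->plug->A
Char 2 ('B'): step: R->0, L->5 (L advanced); B->plug->B->R->D->L->E->refl->D->L'->E->R'->C->plug->C
Char 3 ('H'): step: R->1, L=5; H->plug->H->R->H->L->A->refl->G->L'->F->R'->E->plug->E

E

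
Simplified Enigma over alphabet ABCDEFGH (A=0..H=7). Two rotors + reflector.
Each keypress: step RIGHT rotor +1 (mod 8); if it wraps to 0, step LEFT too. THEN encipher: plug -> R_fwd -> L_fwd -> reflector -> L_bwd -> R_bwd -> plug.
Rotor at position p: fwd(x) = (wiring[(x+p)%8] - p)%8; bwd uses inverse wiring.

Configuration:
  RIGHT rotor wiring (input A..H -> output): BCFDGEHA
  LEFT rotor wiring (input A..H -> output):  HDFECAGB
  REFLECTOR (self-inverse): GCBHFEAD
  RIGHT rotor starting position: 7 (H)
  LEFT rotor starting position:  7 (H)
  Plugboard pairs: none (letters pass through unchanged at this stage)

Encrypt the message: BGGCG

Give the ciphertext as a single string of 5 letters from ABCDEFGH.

Answer: DBCAB

Derivation:
Char 1 ('B'): step: R->0, L->0 (L advanced); B->plug->B->R->C->L->F->refl->E->L'->D->R'->D->plug->D
Char 2 ('G'): step: R->1, L=0; G->plug->G->R->H->L->B->refl->C->L'->E->R'->B->plug->B
Char 3 ('G'): step: R->2, L=0; G->plug->G->R->H->L->B->refl->C->L'->E->R'->C->plug->C
Char 4 ('C'): step: R->3, L=0; C->plug->C->R->B->L->D->refl->H->L'->A->R'->A->plug->A
Char 5 ('G'): step: R->4, L=0; G->plug->G->R->B->L->D->refl->H->L'->A->R'->B->plug->B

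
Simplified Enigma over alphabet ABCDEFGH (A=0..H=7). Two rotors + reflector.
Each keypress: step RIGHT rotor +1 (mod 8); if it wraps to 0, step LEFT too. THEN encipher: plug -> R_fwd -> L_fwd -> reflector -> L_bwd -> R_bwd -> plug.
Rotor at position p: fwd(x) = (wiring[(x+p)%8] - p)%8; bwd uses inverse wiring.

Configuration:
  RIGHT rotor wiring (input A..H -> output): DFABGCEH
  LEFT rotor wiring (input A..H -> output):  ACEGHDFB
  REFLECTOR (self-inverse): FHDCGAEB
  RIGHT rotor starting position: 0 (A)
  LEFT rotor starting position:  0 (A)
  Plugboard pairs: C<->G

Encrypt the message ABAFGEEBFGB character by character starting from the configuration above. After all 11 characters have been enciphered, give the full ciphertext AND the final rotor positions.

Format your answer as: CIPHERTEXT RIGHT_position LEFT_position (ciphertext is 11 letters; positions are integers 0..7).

Answer: BGFHFFCADCH 3 1

Derivation:
Char 1 ('A'): step: R->1, L=0; A->plug->A->R->E->L->H->refl->B->L'->H->R'->B->plug->B
Char 2 ('B'): step: R->2, L=0; B->plug->B->R->H->L->B->refl->H->L'->E->R'->C->plug->G
Char 3 ('A'): step: R->3, L=0; A->plug->A->R->G->L->F->refl->A->L'->A->R'->F->plug->F
Char 4 ('F'): step: R->4, L=0; F->plug->F->R->B->L->C->refl->D->L'->F->R'->H->plug->H
Char 5 ('G'): step: R->5, L=0; G->plug->C->R->C->L->E->refl->G->L'->D->R'->F->plug->F
Char 6 ('E'): step: R->6, L=0; E->plug->E->R->C->L->E->refl->G->L'->D->R'->F->plug->F
Char 7 ('E'): step: R->7, L=0; E->plug->E->R->C->L->E->refl->G->L'->D->R'->G->plug->C
Char 8 ('B'): step: R->0, L->1 (L advanced); B->plug->B->R->F->L->E->refl->G->L'->D->R'->A->plug->A
Char 9 ('F'): step: R->1, L=1; F->plug->F->R->D->L->G->refl->E->L'->F->R'->D->plug->D
Char 10 ('G'): step: R->2, L=1; G->plug->C->R->E->L->C->refl->D->L'->B->R'->G->plug->C
Char 11 ('B'): step: R->3, L=1; B->plug->B->R->D->L->G->refl->E->L'->F->R'->H->plug->H
Final: ciphertext=BGFHFFCADCH, RIGHT=3, LEFT=1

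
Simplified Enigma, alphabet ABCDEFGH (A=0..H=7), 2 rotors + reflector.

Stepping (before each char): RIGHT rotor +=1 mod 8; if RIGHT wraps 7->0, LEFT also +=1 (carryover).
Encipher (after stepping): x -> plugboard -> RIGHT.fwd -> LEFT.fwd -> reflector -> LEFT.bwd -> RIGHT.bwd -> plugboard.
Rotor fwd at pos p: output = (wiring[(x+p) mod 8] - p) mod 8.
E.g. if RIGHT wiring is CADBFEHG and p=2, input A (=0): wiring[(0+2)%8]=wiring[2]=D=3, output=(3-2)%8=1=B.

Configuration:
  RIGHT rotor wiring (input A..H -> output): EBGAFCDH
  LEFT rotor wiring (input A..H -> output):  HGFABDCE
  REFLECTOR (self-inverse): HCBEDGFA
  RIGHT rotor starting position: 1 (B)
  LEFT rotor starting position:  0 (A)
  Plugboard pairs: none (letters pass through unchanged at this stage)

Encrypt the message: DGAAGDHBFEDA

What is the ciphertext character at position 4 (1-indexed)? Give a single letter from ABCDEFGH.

Char 1 ('D'): step: R->2, L=0; D->plug->D->R->A->L->H->refl->A->L'->D->R'->C->plug->C
Char 2 ('G'): step: R->3, L=0; G->plug->G->R->G->L->C->refl->B->L'->E->R'->E->plug->E
Char 3 ('A'): step: R->4, L=0; A->plug->A->R->B->L->G->refl->F->L'->C->R'->G->plug->G
Char 4 ('A'): step: R->5, L=0; A->plug->A->R->F->L->D->refl->E->L'->H->R'->D->plug->D

D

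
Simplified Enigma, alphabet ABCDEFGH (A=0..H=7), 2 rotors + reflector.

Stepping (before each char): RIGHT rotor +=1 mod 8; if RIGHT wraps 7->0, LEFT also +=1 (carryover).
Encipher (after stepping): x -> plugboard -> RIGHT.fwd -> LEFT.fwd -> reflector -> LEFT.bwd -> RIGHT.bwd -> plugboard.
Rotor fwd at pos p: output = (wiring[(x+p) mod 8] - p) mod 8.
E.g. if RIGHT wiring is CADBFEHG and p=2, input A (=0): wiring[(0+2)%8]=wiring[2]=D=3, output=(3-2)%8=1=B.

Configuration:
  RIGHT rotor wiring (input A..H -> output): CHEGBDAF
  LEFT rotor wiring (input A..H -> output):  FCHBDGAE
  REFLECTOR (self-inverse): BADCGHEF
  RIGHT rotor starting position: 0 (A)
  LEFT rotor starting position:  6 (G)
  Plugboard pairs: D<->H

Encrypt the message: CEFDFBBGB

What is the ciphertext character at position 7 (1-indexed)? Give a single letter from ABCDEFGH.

Char 1 ('C'): step: R->1, L=6; C->plug->C->R->F->L->D->refl->C->L'->A->R'->D->plug->H
Char 2 ('E'): step: R->2, L=6; E->plug->E->R->G->L->F->refl->H->L'->C->R'->A->plug->A
Char 3 ('F'): step: R->3, L=6; F->plug->F->R->H->L->A->refl->B->L'->E->R'->G->plug->G
Char 4 ('D'): step: R->4, L=6; D->plug->H->R->C->L->H->refl->F->L'->G->R'->E->plug->E
Char 5 ('F'): step: R->5, L=6; F->plug->F->R->H->L->A->refl->B->L'->E->R'->H->plug->D
Char 6 ('B'): step: R->6, L=6; B->plug->B->R->H->L->A->refl->B->L'->E->R'->C->plug->C
Char 7 ('B'): step: R->7, L=6; B->plug->B->R->D->L->E->refl->G->L'->B->R'->H->plug->D

D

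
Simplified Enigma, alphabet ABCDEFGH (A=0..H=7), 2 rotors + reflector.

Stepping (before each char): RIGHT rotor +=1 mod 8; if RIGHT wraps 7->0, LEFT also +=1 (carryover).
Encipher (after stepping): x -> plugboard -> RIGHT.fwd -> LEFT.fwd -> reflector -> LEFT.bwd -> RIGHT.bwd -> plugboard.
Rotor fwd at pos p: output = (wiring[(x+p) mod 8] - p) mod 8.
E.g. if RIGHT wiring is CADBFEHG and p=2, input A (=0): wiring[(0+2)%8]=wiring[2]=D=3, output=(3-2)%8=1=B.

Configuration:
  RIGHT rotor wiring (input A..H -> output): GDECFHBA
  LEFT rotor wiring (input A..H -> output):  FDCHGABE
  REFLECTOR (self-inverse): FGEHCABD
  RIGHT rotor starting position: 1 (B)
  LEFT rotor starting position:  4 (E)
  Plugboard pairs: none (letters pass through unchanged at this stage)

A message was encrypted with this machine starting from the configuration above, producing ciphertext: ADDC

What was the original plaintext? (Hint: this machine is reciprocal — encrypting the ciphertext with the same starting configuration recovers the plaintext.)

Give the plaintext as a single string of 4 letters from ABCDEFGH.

Answer: CCHA

Derivation:
Char 1 ('A'): step: R->2, L=4; A->plug->A->R->C->L->F->refl->A->L'->D->R'->C->plug->C
Char 2 ('D'): step: R->3, L=4; D->plug->D->R->G->L->G->refl->B->L'->E->R'->C->plug->C
Char 3 ('D'): step: R->4, L=4; D->plug->D->R->E->L->B->refl->G->L'->G->R'->H->plug->H
Char 4 ('C'): step: R->5, L=4; C->plug->C->R->D->L->A->refl->F->L'->C->R'->A->plug->A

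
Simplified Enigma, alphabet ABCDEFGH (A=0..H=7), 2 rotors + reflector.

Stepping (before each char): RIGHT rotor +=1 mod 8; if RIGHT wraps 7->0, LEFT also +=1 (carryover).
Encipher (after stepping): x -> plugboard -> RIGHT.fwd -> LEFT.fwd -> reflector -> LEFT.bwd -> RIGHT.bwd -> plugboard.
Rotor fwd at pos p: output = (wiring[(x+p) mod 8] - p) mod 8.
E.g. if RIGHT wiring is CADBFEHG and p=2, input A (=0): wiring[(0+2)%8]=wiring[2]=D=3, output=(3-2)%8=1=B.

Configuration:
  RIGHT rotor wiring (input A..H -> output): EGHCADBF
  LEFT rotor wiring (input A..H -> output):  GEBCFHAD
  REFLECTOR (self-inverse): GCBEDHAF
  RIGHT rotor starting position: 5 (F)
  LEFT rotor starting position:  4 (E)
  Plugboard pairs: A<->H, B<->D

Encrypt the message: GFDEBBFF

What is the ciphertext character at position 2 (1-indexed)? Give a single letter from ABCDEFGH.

Char 1 ('G'): step: R->6, L=4; G->plug->G->R->C->L->E->refl->D->L'->B->R'->E->plug->E
Char 2 ('F'): step: R->7, L=4; F->plug->F->R->B->L->D->refl->E->L'->C->R'->H->plug->A

A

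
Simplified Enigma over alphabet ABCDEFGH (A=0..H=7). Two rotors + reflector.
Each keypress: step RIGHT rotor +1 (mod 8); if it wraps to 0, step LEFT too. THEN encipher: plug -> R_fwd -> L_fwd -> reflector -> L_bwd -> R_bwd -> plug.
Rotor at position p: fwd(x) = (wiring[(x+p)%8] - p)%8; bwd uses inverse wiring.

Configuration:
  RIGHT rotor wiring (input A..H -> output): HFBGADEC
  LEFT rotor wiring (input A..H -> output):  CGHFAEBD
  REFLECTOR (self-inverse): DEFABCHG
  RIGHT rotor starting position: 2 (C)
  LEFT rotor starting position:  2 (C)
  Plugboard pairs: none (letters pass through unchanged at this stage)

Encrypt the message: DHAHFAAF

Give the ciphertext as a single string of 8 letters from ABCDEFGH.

Char 1 ('D'): step: R->3, L=2; D->plug->D->R->B->L->D->refl->A->L'->G->R'->H->plug->H
Char 2 ('H'): step: R->4, L=2; H->plug->H->R->C->L->G->refl->H->L'->E->R'->A->plug->A
Char 3 ('A'): step: R->5, L=2; A->plug->A->R->G->L->A->refl->D->L'->B->R'->G->plug->G
Char 4 ('H'): step: R->6, L=2; H->plug->H->R->F->L->B->refl->E->L'->H->R'->D->plug->D
Char 5 ('F'): step: R->7, L=2; F->plug->F->R->B->L->D->refl->A->L'->G->R'->C->plug->C
Char 6 ('A'): step: R->0, L->3 (L advanced); A->plug->A->R->H->L->E->refl->B->L'->C->R'->H->plug->H
Char 7 ('A'): step: R->1, L=3; A->plug->A->R->E->L->A->refl->D->L'->G->R'->H->plug->H
Char 8 ('F'): step: R->2, L=3; F->plug->F->R->A->L->C->refl->F->L'->B->R'->D->plug->D

Answer: HAGDCHHD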